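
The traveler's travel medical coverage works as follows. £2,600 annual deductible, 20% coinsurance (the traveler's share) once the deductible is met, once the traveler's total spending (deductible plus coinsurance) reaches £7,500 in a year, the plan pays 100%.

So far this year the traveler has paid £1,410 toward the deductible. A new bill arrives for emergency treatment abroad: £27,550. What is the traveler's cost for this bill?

£6,090

Remaining deductible: £2,600 − £1,410 = £1,190.
That leaves £27,550 − £1,190 = £26,360 for coinsurance.
Coinsurance: £26,360 × 20% = £5,272.
So the traveler owes £1,190 + £5,272 = £6,462 before any cap.
Year-to-date out-of-pocket would reach £1,410 + £6,462 = £7,872, above the £7,500 maximum, so the traveler pays only £7,500 − £1,410 = £6,090.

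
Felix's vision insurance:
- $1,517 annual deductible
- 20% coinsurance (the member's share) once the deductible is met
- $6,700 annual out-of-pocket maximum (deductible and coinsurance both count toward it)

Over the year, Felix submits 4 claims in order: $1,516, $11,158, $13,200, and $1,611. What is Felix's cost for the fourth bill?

#1 ($1,516): entire amount goes to the deductible. Cost to member: $1,516. OOP to date $1,516.
#2 ($11,158): deductible takes $1, $11,157 remains; member's 20% is $2,231.40. Member owes $2,232.40 (running OOP $3,748.40).
#3 ($13,200): 20% coinsurance on $13,200 = $2,640. Member owes $2,640 (running OOP $6,388.40).
#4 ($1,611): deductible already satisfied, so member's share is 20% × $1,611 = $322.20. Adding that to $6,388.40 gives $6,710.60, past the $6,700 cap; member pays only $6,700 − $6,388.40 = $311.60.

$311.60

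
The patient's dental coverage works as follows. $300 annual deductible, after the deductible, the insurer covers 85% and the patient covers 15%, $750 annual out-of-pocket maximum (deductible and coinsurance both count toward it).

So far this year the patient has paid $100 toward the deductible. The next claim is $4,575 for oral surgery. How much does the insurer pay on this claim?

$3,925

Remaining deductible: $300 − $100 = $200.
After the $200 deductible portion, $4,575 − $200 = $4,375 is subject to coinsurance.
Patient's 15% share of $4,375 is $656.25.
That puts the patient's cost at $200 + $656.25 = $856.25 before any cap.
Adding $856.25 to the $100 already spent would give $956.25, which exceeds the $750 cap; the patient pays just $750 − $100 = $650.
The insurer covers the remainder: $4,575 − $650 = $3,925.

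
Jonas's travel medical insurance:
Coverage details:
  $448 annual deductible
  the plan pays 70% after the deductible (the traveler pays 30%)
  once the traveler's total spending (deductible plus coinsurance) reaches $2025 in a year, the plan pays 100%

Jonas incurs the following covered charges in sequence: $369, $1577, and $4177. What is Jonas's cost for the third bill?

$1127.60

#1 ($369): fully absorbed by the deductible. Traveler pays $369; OOP now $369.
#2 ($1577): $79 to deductible, leaving $1498; 30% of $1498 = $449.40. Traveler owes $528.40 (running OOP $897.40).
#3 ($4177): deductible met; 30% of $4177 = $1253.10. Adding that to $897.40 gives $2150.50, past the $2025 cap; traveler pays only $2025 − $897.40 = $1127.60.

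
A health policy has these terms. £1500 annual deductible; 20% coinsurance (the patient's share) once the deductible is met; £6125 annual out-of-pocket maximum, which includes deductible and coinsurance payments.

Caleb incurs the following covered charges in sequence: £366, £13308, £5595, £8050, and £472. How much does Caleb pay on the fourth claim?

£1071.20

#1 (£366): all of it applies to the deductible. Cost to patient: £366. OOP to date £366.
#2 (£13308): £1134 finishes the deductible; £12174 goes to coinsurance; coinsurance £12174 × 20% = £2434.80. Patient pays £3568.80; OOP now £3934.80.
#3 (£5595): 20% coinsurance on £5595 = £1119. Cost to patient: £1119. OOP to date £5053.80.
#4 (£8050): deductible already satisfied, so patient's share is 20% × £8050 = £1610. Adding that to £5053.80 gives £6663.80, past the £6125 cap; patient pays only £6125 − £5053.80 = £1071.20.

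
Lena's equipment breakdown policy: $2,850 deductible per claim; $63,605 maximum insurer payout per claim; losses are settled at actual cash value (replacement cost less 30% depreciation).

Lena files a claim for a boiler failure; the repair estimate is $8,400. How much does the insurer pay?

Depreciate 30%: the covered value is $8,400 × 0.7 = $5,880.
Subtract the deductible: $5,880 − $2,850 = $3,030.
$3,030 ≤ $63,605, so the limit doesn't bind; insurer pays $3,030.

$3,030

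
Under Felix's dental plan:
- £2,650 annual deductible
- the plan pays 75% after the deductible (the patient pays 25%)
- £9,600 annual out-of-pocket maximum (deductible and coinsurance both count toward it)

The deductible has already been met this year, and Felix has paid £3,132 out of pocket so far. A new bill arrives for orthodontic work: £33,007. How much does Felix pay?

With the deductible met, the entire £33,007 is subject to coinsurance.
Patient's 25% share of £33,007 is £8,251.75.
That would bring total out-of-pocket to £11,383.75, past the £9,600 cap. The patient is capped at £9,600 − £3,132 = £6,468 on this claim.

£6,468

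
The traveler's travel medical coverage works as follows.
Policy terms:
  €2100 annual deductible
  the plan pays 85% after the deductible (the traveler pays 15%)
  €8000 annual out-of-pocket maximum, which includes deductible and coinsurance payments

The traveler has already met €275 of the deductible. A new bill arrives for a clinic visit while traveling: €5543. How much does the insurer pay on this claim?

Deductible still to meet: €2100 − €275 = €1825.
That leaves €5543 − €1825 = €3718 for coinsurance.
Coinsurance: €3718 × 15% = €557.70.
So the traveler owes €1825 + €557.70 = €2382.70 before any cap.
Cumulative spending €275 + €2382.70 = €2657.70 stays under the €8000 maximum.
The plan picks up €5543 − €2382.70 = €3160.30.

€3160.30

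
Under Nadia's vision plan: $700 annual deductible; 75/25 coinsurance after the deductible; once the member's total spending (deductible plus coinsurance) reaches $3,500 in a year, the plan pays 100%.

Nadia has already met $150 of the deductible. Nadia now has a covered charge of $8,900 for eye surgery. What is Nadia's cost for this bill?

$2,637.50

$150 of the $700 deductible is already met, leaving $550.
The remaining $8,350 (= $8,900 − $550) moves to coinsurance.
Member's 25% share of $8,350 is $2,087.50.
So the member owes $550 + $2,087.50 = $2,637.50 before any cap.
Year-to-date out-of-pocket becomes $150 + $2,637.50 = $2,787.50, still under the $3,500 maximum, so no cap applies.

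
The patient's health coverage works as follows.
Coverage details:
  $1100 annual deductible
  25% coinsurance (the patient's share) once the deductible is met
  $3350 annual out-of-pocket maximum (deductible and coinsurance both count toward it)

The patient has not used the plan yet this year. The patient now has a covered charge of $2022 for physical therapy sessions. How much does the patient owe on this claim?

$1330.50

The full $1100 deductible is still open; $1100 of this bill applies to it.
The remaining $922 (= $2022 − $1100) moves to coinsurance.
Coinsurance: $922 × 25% = $230.50.
Patient responsibility before any cap: $1100 + $230.50 = $1330.50.
Year-to-date out-of-pocket becomes $0 + $1330.50 = $1330.50, still under the $3350 maximum, so no cap applies.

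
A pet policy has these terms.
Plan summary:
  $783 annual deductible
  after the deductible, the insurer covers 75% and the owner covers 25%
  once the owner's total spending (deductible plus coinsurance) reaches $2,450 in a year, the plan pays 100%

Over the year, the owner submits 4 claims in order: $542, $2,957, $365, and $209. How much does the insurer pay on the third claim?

$273.75

Claim 1 ($542): fully absorbed by the deductible. Owner owes $542 (running OOP $542). Insurer: $542 − $542 = $0.
Claim 2 ($2,957): deductible takes $241, $2,716 remains; coinsurance $2,716 × 25% = $679. Owner pays $920; OOP now $1,462. Insurer: $2,957 − $920 = $2,037.
Claim 3 ($365): deductible already satisfied, so owner's share is 25% × $365 = $91.25. Owner pays $91.25; OOP now $1,553.25. Plan pays $365 − $91.25 = $273.75.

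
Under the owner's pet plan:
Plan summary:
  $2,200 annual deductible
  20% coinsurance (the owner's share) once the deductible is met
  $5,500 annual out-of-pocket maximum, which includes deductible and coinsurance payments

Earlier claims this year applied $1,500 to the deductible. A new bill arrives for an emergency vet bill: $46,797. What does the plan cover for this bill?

Deductible still to meet: $2,200 − $1,500 = $700.
That leaves $46,797 − $700 = $46,097 for coinsurance.
Owner's 20% share of $46,097 is $9,219.40.
That puts the owner's cost at $700 + $9,219.40 = $9,919.40 before any cap.
That would bring total out-of-pocket to $11,419.40, past the $5,500 cap. The owner is capped at $5,500 − $1,500 = $4,000 on this claim.
The insurer covers the remainder: $46,797 − $4,000 = $42,797.

$42,797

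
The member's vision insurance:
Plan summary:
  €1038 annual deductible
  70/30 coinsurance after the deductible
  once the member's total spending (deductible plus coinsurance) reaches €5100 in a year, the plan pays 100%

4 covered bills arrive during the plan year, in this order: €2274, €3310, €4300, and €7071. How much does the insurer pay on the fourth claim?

€5662.80

Bill 1, €2274: deductible takes €1038, €1236 remains; coinsurance €1236 × 30% = €370.80. Member owes €1408.80 (running OOP €1408.80). Insurer: €2274 − €1408.80 = €865.20.
Bill 2, €3310: deductible already satisfied, so member's share is 30% × €3310 = €993. Member owes €993 (running OOP €2401.80). Insurer: €3310 − €993 = €2317.
Bill 3, €4300: deductible already satisfied, so member's share is 30% × €4300 = €1290. Cost to member: €1290. OOP to date €3691.80. Insurer: €4300 − €1290 = €3010.
Bill 4, €7071: deductible already satisfied, so member's share is 30% × €7071 = €2121.30. Adding that to €3691.80 gives €5813.10, past the €5100 cap; member pays only €5100 − €3691.80 = €1408.20. Plan pays €7071 − €1408.20 = €5662.80.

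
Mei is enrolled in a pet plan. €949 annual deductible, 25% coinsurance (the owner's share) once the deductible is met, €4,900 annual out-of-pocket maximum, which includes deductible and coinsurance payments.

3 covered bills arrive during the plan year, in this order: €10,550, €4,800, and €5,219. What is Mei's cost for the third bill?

#1 (€10,550): €949 finishes the deductible; €9,601 goes to coinsurance; owner's 25% is €2,400.25. Owner pays €3,349.25; OOP now €3,349.25.
#2 (€4,800): deductible already satisfied, so owner's share is 25% × €4,800 = €1,200. Owner pays €1,200; OOP now €4,549.25.
#3 (€5,219): deductible met; 25% of €5,219 = €1,304.75. That would push OOP to €5,854, over the €4,900 cap, so owner pays €4,900 − €4,549.25 = €350.75.

€350.75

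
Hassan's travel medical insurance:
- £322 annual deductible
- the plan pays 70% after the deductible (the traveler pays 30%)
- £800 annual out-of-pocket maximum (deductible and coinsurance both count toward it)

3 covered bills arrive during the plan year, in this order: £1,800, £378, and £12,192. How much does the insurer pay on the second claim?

£343.40

Claim 1 — £1,800: £322 finishes the deductible; £1,478 goes to coinsurance; 30% of £1,478 = £443.40. Cost to traveler: £765.40. OOP to date £765.40. Insurer: £1,800 − £765.40 = £1,034.60.
Claim 2 — £378: deductible met; 30% of £378 = £113.40. Adding that to £765.40 gives £878.80, past the £800 cap; traveler pays only £800 − £765.40 = £34.60. Insurer: £378 − £34.60 = £343.40.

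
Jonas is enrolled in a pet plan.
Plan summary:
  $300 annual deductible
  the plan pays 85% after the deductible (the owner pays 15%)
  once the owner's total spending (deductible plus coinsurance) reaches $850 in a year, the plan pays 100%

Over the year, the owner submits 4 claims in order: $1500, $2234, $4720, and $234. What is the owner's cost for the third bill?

Bill 1, $1500: $300 to deductible, leaving $1200; 15% of $1200 = $180. Cost to owner: $480. OOP to date $480.
Bill 2, $2234: deductible met; 15% of $2234 = $335.10. Owner owes $335.10 (running OOP $815.10).
Bill 3, $4720: deductible met; 15% of $4720 = $708. Adding that to $815.10 gives $1523.10, past the $850 cap; owner pays only $850 − $815.10 = $34.90.

$34.90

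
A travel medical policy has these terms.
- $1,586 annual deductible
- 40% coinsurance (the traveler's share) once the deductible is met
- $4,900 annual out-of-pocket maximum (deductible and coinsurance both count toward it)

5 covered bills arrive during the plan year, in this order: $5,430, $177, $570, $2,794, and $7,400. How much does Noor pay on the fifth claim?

$360

#1 ($5,430): deductible takes $1,586, $3,844 remains; 40% of $3,844 = $1,537.60. Traveler owes $3,123.60 (running OOP $3,123.60).
#2 ($177): 40% coinsurance on $177 = $70.80. Traveler owes $70.80 (running OOP $3,194.40).
#3 ($570): deductible met; 40% of $570 = $228. Traveler pays $228; OOP now $3,422.40.
#4 ($2,794): 40% coinsurance on $2,794 = $1,117.60. Traveler owes $1,117.60 (running OOP $4,540).
#5 ($7,400): deductible already satisfied, so traveler's share is 40% × $7,400 = $2,960. Adding that to $4,540 gives $7,500, past the $4,900 cap; traveler pays only $4,900 − $4,540 = $360.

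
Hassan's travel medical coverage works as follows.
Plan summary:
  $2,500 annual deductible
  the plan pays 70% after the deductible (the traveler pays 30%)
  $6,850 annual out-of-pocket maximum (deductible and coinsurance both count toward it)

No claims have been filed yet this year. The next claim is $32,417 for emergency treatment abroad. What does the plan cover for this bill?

$25,567

Nothing has been paid toward the $2,500 deductible, so the first $2,500 of this charge is applied there.
The remaining $29,917 (= $32,417 − $2,500) moves to coinsurance.
Traveler's 30% share of $29,917 is $8,975.10.
Traveler responsibility before any cap: $2,500 + $8,975.10 = $11,475.10.
Adding $11,475.10 to the $0 already spent would give $11,475.10, which exceeds the $6,850 cap; the traveler pays just $6,850 − $0 = $6,850.
The plan picks up $32,417 − $6,850 = $25,567.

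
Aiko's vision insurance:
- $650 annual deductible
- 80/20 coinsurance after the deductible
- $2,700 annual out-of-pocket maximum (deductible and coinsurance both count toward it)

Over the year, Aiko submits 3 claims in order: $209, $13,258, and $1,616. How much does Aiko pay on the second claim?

Claim 1 ($209): entire amount goes to the deductible. Member pays $209; OOP now $209.
Claim 2 ($13,258): $441 finishes the deductible; $12,817 goes to coinsurance; coinsurance $12,817 × 20% = $2,563.40. Claim cost before the cap: $441 + $2,563.40 = $3,004.40. That would push OOP to $3,213.40, over the $2,700 cap, so member pays $2,700 − $209 = $2,491.

$2,491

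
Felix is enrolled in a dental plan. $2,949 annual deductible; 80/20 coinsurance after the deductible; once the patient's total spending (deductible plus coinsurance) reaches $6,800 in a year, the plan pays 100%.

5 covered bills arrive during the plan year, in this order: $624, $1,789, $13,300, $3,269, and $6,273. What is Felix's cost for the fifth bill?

Claim 1 — $624: all of it applies to the deductible. Patient owes $624 (running OOP $624).
Claim 2 — $1,789: all of it applies to the deductible. Patient owes $1,789 (running OOP $2,413).
Claim 3 — $13,300: $536 finishes the deductible; $12,764 goes to coinsurance; patient's 20% is $2,552.80. Patient pays $3,088.80; OOP now $5,501.80.
Claim 4 — $3,269: deductible met; 20% of $3,269 = $653.80. Cost to patient: $653.80. OOP to date $6,155.60.
Claim 5 — $6,273: 20% coinsurance on $6,273 = $1,254.60. Adding that to $6,155.60 gives $7,410.20, past the $6,800 cap; patient pays only $6,800 − $6,155.60 = $644.40.

$644.40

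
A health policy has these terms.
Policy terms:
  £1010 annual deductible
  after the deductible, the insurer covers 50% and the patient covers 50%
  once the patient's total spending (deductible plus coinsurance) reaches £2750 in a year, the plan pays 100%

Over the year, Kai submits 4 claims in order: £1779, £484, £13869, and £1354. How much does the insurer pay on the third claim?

Bill 1, £1779: £1010 finishes the deductible; £769 goes to coinsurance; coinsurance £769 × 50% = £384.50. Cost to patient: £1394.50. OOP to date £1394.50. Plan pays £1779 − £1394.50 = £384.50.
Bill 2, £484: deductible already satisfied, so patient's share is 50% × £484 = £242. Patient pays £242; OOP now £1636.50. Plan pays £484 − £242 = £242.
Bill 3, £13869: deductible already satisfied, so patient's share is 50% × £13869 = £6934.50. OOP would hit £8571 > £2750, so the cap limits the patient to £2750 − £1636.50 = £1113.50. Insurer: £13869 − £1113.50 = £12755.50.

£12755.50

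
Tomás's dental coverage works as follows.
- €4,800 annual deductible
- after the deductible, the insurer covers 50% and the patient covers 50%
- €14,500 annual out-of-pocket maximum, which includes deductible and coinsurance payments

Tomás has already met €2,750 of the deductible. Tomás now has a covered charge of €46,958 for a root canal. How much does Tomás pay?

€2,750 of the €4,800 deductible is already met, leaving €2,050.
The remaining €44,908 (= €46,958 − €2,050) moves to coinsurance.
Coinsurance: €44,908 × 50% = €22,454.
That puts the patient's cost at €2,050 + €22,454 = €24,504 before any cap.
Adding €24,504 to the €2,750 already spent would give €27,254, which exceeds the €14,500 cap; the patient pays just €14,500 − €2,750 = €11,750.

€11,750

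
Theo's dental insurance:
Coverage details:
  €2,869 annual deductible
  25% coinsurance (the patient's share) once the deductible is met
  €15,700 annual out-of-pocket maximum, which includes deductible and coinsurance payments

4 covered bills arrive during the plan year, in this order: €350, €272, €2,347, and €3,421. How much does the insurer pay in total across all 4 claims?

€2,640.75

Claim 1 (€350): all of it applies to the deductible. Patient owes €350 (running OOP €350). Insurer: €350 − €350 = €0.
Claim 2 (€272): fully absorbed by the deductible. Patient pays €272; OOP now €622. Plan pays €272 − €272 = €0.
Claim 3 (€2,347): €2,247 finishes the deductible; €100 goes to coinsurance; patient's 25% is €25. Patient pays €2,272; OOP now €2,894. Plan pays €2,347 − €2,272 = €75.
Claim 4 (€3,421): 25% coinsurance on €3,421 = €855.25. Patient pays €855.25; OOP now €3,749.25. Plan pays €3,421 − €855.25 = €2,565.75.
Insurer total = bills − patient's total = €6,390 − €3,749.25 = €2,640.75.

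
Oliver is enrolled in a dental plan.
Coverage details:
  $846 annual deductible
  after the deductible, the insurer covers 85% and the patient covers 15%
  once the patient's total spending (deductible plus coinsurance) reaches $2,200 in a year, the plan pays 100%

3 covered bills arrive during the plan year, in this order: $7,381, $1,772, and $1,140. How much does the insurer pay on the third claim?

Bill 1, $7,381: deductible takes $846, $6,535 remains; coinsurance $6,535 × 15% = $980.25. Cost to patient: $1,826.25. OOP to date $1,826.25. Plan pays $7,381 − $1,826.25 = $5,554.75.
Bill 2, $1,772: 15% coinsurance on $1,772 = $265.80. Patient owes $265.80 (running OOP $2,092.05). Insurer: $1,772 − $265.80 = $1,506.20.
Bill 3, $1,140: deductible already satisfied, so patient's share is 15% × $1,140 = $171. That would push OOP to $2,263.05, over the $2,200 cap, so patient pays $2,200 − $2,092.05 = $107.95. Insurer: $1,140 − $107.95 = $1,032.05.

$1,032.05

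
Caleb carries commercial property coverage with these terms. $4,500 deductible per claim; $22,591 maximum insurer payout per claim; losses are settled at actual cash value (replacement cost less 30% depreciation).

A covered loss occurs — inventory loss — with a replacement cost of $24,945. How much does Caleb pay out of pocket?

$11,983.50

Actual cash value after 30% depreciation: $24,945 × 70% = $17,461.50.
After the deductible, $17,461.50 − $4,500 = $12,961.50 remains.
That's under the $22,591 cap, so the insurer reimburses the full $12,961.50.
The business bears the rest of the original loss: $24,945 − $12,961.50 = $11,983.50.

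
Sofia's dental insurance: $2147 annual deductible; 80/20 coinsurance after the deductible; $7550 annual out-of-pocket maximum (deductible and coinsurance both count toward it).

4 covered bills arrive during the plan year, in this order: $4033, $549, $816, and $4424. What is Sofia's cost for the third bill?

Claim 1 — $4033: $2147 to deductible, leaving $1886; patient's 20% is $377.20. Cost to patient: $2524.20. OOP to date $2524.20.
Claim 2 — $549: 20% coinsurance on $549 = $109.80. Cost to patient: $109.80. OOP to date $2634.
Claim 3 — $816: deductible met; 20% of $816 = $163.20. Patient owes $163.20 (running OOP $2797.20).

$163.20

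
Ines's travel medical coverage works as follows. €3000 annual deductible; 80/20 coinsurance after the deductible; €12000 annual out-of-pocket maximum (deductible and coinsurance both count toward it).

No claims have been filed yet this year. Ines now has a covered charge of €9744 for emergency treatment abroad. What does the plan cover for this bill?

Nothing has been paid toward the €3000 deductible, so the first €3000 of this charge is applied there.
After the €3000 deductible portion, €9744 − €3000 = €6744 is subject to coinsurance.
Coinsurance: €6744 × 20% = €1348.80.
Traveler responsibility before any cap: €3000 + €1348.80 = €4348.80.
Cumulative spending €0 + €4348.80 = €4348.80 stays under the €12000 maximum.
The insurer covers the remainder: €9744 − €4348.80 = €5395.20.

€5395.20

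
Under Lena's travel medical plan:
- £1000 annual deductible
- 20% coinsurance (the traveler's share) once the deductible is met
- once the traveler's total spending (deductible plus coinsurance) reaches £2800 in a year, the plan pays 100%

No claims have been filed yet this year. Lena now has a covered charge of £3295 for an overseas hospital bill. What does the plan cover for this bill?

£1836

Nothing has been paid toward the £1000 deductible, so the first £1000 of this charge is applied there.
The remaining £2295 (= £3295 − £1000) moves to coinsurance.
Coinsurance: £2295 × 20% = £459.
Traveler responsibility before any cap: £1000 + £459 = £1459.
Total out-of-pocket so far would be £0 + £1459 = £1459, below the £2800 cap — no reduction.
Insurer pays the balance: £3295 − £1459 = £1836.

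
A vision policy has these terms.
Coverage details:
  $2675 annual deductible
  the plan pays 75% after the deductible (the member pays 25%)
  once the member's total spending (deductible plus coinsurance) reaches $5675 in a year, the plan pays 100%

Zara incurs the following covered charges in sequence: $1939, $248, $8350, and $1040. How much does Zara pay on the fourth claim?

Claim 1 — $1939: fully absorbed by the deductible. Cost to member: $1939. OOP to date $1939.
Claim 2 — $248: fully absorbed by the deductible. Cost to member: $248. OOP to date $2187.
Claim 3 — $8350: deductible takes $488, $7862 remains; 25% of $7862 = $1965.50. Member pays $2453.50; OOP now $4640.50.
Claim 4 — $1040: deductible met; 25% of $1040 = $260. Cost to member: $260. OOP to date $4900.50.

$260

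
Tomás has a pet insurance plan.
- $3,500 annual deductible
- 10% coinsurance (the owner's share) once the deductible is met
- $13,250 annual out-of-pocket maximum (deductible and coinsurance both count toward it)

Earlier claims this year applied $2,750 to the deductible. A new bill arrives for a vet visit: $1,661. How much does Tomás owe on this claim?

$841.10

$2,750 of the $3,500 deductible is already met, leaving $750.
The remaining $911 (= $1,661 − $750) moves to coinsurance.
Coinsurance: $911 × 10% = $91.10.
That puts the owner's cost at $750 + $91.10 = $841.10 before any cap.
Year-to-date out-of-pocket becomes $2,750 + $841.10 = $3,591.10, still under the $13,250 maximum, so no cap applies.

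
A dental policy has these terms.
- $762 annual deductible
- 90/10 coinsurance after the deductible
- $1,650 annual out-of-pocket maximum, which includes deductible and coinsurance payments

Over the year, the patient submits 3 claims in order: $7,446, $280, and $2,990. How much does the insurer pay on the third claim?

Claim 1 — $7,446: deductible takes $762, $6,684 remains; coinsurance $6,684 × 10% = $668.40. Patient pays $1,430.40; OOP now $1,430.40. Plan pays $7,446 − $1,430.40 = $6,015.60.
Claim 2 — $280: deductible met; 10% of $280 = $28. Patient owes $28 (running OOP $1,458.40). Plan pays $280 − $28 = $252.
Claim 3 — $2,990: 10% coinsurance on $2,990 = $299. Adding that to $1,458.40 gives $1,757.40, past the $1,650 cap; patient pays only $1,650 − $1,458.40 = $191.60. Plan pays $2,990 − $191.60 = $2,798.40.

$2,798.40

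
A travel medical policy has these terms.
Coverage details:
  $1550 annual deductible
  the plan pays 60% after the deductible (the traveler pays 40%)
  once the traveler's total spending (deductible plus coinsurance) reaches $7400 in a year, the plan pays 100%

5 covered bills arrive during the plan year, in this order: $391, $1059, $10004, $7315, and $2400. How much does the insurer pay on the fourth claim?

$5426.60

Claim 1 ($391): entire amount goes to the deductible. Traveler owes $391 (running OOP $391). Plan pays $391 − $391 = $0.
Claim 2 ($1059): all of it applies to the deductible. Traveler owes $1059 (running OOP $1450). Insurer: $1059 − $1059 = $0.
Claim 3 ($10004): $100 finishes the deductible; $9904 goes to coinsurance; coinsurance $9904 × 40% = $3961.60. Traveler pays $4061.60; OOP now $5511.60. Insurer: $10004 − $4061.60 = $5942.40.
Claim 4 ($7315): deductible already satisfied, so traveler's share is 40% × $7315 = $2926. OOP would hit $8437.60 > $7400, so the cap limits the traveler to $7400 − $5511.60 = $1888.40. Insurer: $7315 − $1888.40 = $5426.60.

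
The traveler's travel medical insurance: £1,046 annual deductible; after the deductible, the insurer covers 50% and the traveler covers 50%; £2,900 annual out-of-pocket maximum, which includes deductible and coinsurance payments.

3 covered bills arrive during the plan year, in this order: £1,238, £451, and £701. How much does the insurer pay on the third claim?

£350.50

#1 (£1,238): £1,046 finishes the deductible; £192 goes to coinsurance; coinsurance £192 × 50% = £96. Traveler pays £1,142; OOP now £1,142. Insurer: £1,238 − £1,142 = £96.
#2 (£451): deductible met; 50% of £451 = £225.50. Traveler owes £225.50 (running OOP £1,367.50). Insurer: £451 − £225.50 = £225.50.
#3 (£701): deductible already satisfied, so traveler's share is 50% × £701 = £350.50. Cost to traveler: £350.50. OOP to date £1,718. Insurer: £701 − £350.50 = £350.50.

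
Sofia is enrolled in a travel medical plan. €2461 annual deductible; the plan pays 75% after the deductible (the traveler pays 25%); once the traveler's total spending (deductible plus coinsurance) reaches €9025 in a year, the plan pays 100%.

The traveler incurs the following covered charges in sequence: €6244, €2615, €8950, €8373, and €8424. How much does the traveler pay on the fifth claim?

Claim 1 (€6244): deductible takes €2461, €3783 remains; coinsurance €3783 × 25% = €945.75. Traveler pays €3406.75; OOP now €3406.75.
Claim 2 (€2615): deductible met; 25% of €2615 = €653.75. Cost to traveler: €653.75. OOP to date €4060.50.
Claim 3 (€8950): deductible met; 25% of €8950 = €2237.50. Cost to traveler: €2237.50. OOP to date €6298.
Claim 4 (€8373): deductible already satisfied, so traveler's share is 25% × €8373 = €2093.25. Cost to traveler: €2093.25. OOP to date €8391.25.
Claim 5 (€8424): deductible already satisfied, so traveler's share is 25% × €8424 = €2106. OOP would hit €10497.25 > €9025, so the cap limits the traveler to €9025 − €8391.25 = €633.75.

€633.75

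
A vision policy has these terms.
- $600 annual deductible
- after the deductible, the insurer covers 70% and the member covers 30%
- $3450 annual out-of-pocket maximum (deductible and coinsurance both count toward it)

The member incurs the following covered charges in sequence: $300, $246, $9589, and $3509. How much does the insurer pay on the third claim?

$6685

#1 ($300): entire amount goes to the deductible. Cost to member: $300. OOP to date $300. Insurer: $300 − $300 = $0.
#2 ($246): fully absorbed by the deductible. Cost to member: $246. OOP to date $546. Plan pays $246 − $246 = $0.
#3 ($9589): $54 finishes the deductible; $9535 goes to coinsurance; member's 30% is $2860.50. Together that's $54 + $2860.50 = $2914.50. That would push OOP to $3460.50, over the $3450 cap, so member pays $3450 − $546 = $2904. Plan pays $9589 − $2904 = $6685.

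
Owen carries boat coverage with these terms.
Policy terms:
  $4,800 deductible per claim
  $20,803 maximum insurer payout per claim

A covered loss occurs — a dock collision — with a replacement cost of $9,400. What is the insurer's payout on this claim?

$4,600

After the deductible, $9,400 − $4,800 = $4,600 remains.
That's under the $20,803 cap, so the insurer reimburses the full $4,600.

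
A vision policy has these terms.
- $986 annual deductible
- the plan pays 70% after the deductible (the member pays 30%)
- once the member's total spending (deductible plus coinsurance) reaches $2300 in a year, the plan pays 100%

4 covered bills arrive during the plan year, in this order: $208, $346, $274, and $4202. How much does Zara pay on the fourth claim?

#1 ($208): entire amount goes to the deductible. Member pays $208; OOP now $208.
#2 ($346): all of it applies to the deductible. Member pays $346; OOP now $554.
#3 ($274): entire amount goes to the deductible. Member pays $274; OOP now $828.
#4 ($4202): $158 finishes the deductible; $4044 goes to coinsurance; member's 30% is $1213.20. Cost to member: $1371.20. OOP to date $2199.20.

$1371.20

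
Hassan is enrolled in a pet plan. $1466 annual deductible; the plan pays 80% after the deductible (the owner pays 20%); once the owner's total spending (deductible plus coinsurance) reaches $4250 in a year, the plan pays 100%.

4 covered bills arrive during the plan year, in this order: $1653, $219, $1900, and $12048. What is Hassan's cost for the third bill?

$380

Claim 1 ($1653): $1466 to deductible, leaving $187; 20% of $187 = $37.40. Cost to owner: $1503.40. OOP to date $1503.40.
Claim 2 ($219): deductible met; 20% of $219 = $43.80. Cost to owner: $43.80. OOP to date $1547.20.
Claim 3 ($1900): deductible met; 20% of $1900 = $380. Owner pays $380; OOP now $1927.20.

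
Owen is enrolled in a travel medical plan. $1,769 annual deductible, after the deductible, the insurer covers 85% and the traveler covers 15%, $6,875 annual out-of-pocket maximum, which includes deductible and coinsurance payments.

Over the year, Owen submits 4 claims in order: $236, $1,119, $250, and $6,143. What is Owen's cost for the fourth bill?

$1,060.85

Claim 1 — $236: all of it applies to the deductible. Traveler pays $236; OOP now $236.
Claim 2 — $1,119: entire amount goes to the deductible. Cost to traveler: $1,119. OOP to date $1,355.
Claim 3 — $250: all of it applies to the deductible. Traveler pays $250; OOP now $1,605.
Claim 4 — $6,143: $164 finishes the deductible; $5,979 goes to coinsurance; traveler's 15% is $896.85. Cost to traveler: $1,060.85. OOP to date $2,665.85.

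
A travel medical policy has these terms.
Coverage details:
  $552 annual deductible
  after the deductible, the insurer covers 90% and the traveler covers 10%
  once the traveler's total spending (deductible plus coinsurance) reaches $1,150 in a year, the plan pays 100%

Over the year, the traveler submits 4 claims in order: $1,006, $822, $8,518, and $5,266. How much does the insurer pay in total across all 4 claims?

$14,462

Bill 1, $1,006: $552 to deductible, leaving $454; 10% of $454 = $45.40. Traveler pays $597.40; OOP now $597.40. Insurer: $1,006 − $597.40 = $408.60.
Bill 2, $822: 10% coinsurance on $822 = $82.20. Traveler pays $82.20; OOP now $679.60. Insurer: $822 − $82.20 = $739.80.
Bill 3, $8,518: deductible already satisfied, so traveler's share is 10% × $8,518 = $851.80. Adding that to $679.60 gives $1,531.40, past the $1,150 cap; traveler pays only $1,150 − $679.60 = $470.40. Insurer: $8,518 − $470.40 = $8,047.60.
Bill 4, $5,266: deductible met; 10% of $5,266 = $526.60. OOP would hit $1,676.60 > $1,150, so the cap limits the traveler to $1,150 − $1,150 = $0. Insurer: $5,266 − $0 = $5,266.
Insurer total = bills − traveler's total = $15,612 − $1,150 = $14,462.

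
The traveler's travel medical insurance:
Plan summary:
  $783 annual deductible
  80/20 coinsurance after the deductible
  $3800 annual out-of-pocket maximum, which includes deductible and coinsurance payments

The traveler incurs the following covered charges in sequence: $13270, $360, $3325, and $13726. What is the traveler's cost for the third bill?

$447.60

#1 ($13270): deductible takes $783, $12487 remains; traveler's 20% is $2497.40. Cost to traveler: $3280.40. OOP to date $3280.40.
#2 ($360): 20% coinsurance on $360 = $72. Cost to traveler: $72. OOP to date $3352.40.
#3 ($3325): deductible already satisfied, so traveler's share is 20% × $3325 = $665. OOP would hit $4017.40 > $3800, so the cap limits the traveler to $3800 − $3352.40 = $447.60.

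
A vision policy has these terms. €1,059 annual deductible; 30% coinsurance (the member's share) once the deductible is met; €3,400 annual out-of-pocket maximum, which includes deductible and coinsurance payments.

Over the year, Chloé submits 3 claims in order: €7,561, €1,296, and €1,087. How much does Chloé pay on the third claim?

€1.60

Bill 1, €7,561: deductible takes €1,059, €6,502 remains; member's 30% is €1,950.60. Member pays €3,009.60; OOP now €3,009.60.
Bill 2, €1,296: 30% coinsurance on €1,296 = €388.80. Member pays €388.80; OOP now €3,398.40.
Bill 3, €1,087: deductible already satisfied, so member's share is 30% × €1,087 = €326.10. Adding that to €3,398.40 gives €3,724.50, past the €3,400 cap; member pays only €3,400 − €3,398.40 = €1.60.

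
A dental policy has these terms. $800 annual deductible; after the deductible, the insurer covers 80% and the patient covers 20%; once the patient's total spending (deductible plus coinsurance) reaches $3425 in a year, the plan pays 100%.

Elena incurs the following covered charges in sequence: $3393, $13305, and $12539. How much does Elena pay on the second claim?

$2106.40

Claim 1 — $3393: $800 finishes the deductible; $2593 goes to coinsurance; patient's 20% is $518.60. Patient owes $1318.60 (running OOP $1318.60).
Claim 2 — $13305: deductible already satisfied, so patient's share is 20% × $13305 = $2661. That would push OOP to $3979.60, over the $3425 cap, so patient pays $3425 − $1318.60 = $2106.40.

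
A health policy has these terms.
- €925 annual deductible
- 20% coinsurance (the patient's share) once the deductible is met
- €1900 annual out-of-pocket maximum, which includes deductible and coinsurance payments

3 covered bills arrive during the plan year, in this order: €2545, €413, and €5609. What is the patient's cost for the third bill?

€568.40

Bill 1, €2545: €925 to deductible, leaving €1620; coinsurance €1620 × 20% = €324. Patient pays €1249; OOP now €1249.
Bill 2, €413: deductible met; 20% of €413 = €82.60. Patient pays €82.60; OOP now €1331.60.
Bill 3, €5609: deductible met; 20% of €5609 = €1121.80. That would push OOP to €2453.40, over the €1900 cap, so patient pays €1900 − €1331.60 = €568.40.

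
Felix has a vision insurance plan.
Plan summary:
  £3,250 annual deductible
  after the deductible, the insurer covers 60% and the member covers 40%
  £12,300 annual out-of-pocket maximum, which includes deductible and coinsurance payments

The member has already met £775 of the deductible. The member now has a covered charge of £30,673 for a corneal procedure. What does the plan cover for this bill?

Deductible still to meet: £3,250 − £775 = £2,475.
That leaves £30,673 − £2,475 = £28,198 for coinsurance.
Coinsurance: £28,198 × 40% = £11,279.20.
That puts the member's cost at £2,475 + £11,279.20 = £13,754.20 before any cap.
That would bring total out-of-pocket to £14,529.20, past the £12,300 cap. The member is capped at £12,300 − £775 = £11,525 on this claim.
Insurer pays the balance: £30,673 − £11,525 = £19,148.

£19,148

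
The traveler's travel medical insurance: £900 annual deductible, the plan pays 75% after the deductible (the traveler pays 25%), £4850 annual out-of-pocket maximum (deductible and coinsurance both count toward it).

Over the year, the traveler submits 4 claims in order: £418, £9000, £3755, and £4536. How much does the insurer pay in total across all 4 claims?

Claim 1 (£418): all of it applies to the deductible. Cost to traveler: £418. OOP to date £418. Insurer: £418 − £418 = £0.
Claim 2 (£9000): deductible takes £482, £8518 remains; traveler's 25% is £2129.50. Traveler pays £2611.50; OOP now £3029.50. Insurer: £9000 − £2611.50 = £6388.50.
Claim 3 (£3755): deductible already satisfied, so traveler's share is 25% × £3755 = £938.75. Traveler pays £938.75; OOP now £3968.25. Insurer: £3755 − £938.75 = £2816.25.
Claim 4 (£4536): deductible met; 25% of £4536 = £1134. OOP would hit £5102.25 > £4850, so the cap limits the traveler to £4850 − £3968.25 = £881.75. Insurer: £4536 − £881.75 = £3654.25.
Insurer total = bills − traveler's total = £17709 − £4850 = £12859.

£12859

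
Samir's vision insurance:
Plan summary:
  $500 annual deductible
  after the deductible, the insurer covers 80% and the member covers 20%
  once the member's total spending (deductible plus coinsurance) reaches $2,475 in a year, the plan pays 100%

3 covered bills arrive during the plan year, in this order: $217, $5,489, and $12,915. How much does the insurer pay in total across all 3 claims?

Claim 1 ($217): entire amount goes to the deductible. Member pays $217; OOP now $217. Plan pays $217 − $217 = $0.
Claim 2 ($5,489): $283 finishes the deductible; $5,206 goes to coinsurance; coinsurance $5,206 × 20% = $1,041.20. Member pays $1,324.20; OOP now $1,541.20. Plan pays $5,489 − $1,324.20 = $4,164.80.
Claim 3 ($12,915): 20% coinsurance on $12,915 = $2,583. That would push OOP to $4,124.20, over the $2,475 cap, so member pays $2,475 − $1,541.20 = $933.80. Plan pays $12,915 − $933.80 = $11,981.20.
Insurer total: $0 + $4,164.80 + $11,981.20 = $16,146.

$16,146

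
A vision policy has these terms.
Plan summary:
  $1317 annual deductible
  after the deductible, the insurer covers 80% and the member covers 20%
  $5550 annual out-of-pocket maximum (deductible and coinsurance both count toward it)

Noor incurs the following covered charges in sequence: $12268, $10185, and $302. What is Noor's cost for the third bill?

$5.80

Claim 1 — $12268: $1317 finishes the deductible; $10951 goes to coinsurance; 20% of $10951 = $2190.20. Member pays $3507.20; OOP now $3507.20.
Claim 2 — $10185: deductible already satisfied, so member's share is 20% × $10185 = $2037. Cost to member: $2037. OOP to date $5544.20.
Claim 3 — $302: deductible met; 20% of $302 = $60.40. OOP would hit $5604.60 > $5550, so the cap limits the member to $5550 − $5544.20 = $5.80.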